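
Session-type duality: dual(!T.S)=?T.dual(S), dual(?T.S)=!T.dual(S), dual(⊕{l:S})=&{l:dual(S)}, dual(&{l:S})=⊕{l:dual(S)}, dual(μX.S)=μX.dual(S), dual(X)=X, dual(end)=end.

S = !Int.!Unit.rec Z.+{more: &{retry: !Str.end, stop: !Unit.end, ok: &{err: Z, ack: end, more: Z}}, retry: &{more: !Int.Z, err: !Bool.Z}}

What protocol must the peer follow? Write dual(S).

!Int → ?Int
  !Unit → ?Unit
    rec Z → rec Z  (μ self-dual)
      +{more,retry} → &{more,retry}  (internal→external)
        • more:
          &{retry,stop,ok} → +{retry,stop,ok}  (&→⊕)
            • retry:
              !Str → ?Str
                dual(end) = end
            • stop:
              !Unit → ?Unit
                dual(end) = end
            • ok:
              &{err,ack,more} → +{err,ack,more}  (&→⊕)
                • err:
                  dual(Z) = Z
                • ack:
                  dual(end) = end
                • more:
                  dual(Z) = Z
        • retry:
          &{more,err} → +{more,err}  (&→⊕)
            • more:
              !Int → ?Int
                dual(Z) = Z
            • err:
              !Bool → ?Bool
                dual(Z) = Z

?Int.?Unit.rec Z.&{more: +{retry: ?Str.end, stop: ?Unit.end, ok: +{err: Z, ack: end, more: Z}}, retry: +{more: ?Int.Z, err: ?Bool.Z}}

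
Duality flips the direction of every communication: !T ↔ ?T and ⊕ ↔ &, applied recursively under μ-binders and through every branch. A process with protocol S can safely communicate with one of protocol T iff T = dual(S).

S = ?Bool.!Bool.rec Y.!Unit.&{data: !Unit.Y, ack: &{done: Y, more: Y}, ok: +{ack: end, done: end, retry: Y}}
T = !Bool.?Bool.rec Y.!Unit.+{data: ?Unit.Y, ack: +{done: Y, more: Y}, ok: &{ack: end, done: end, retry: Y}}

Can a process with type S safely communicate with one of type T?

?Bool ‖ !Bool  ✓
  !Bool ‖ ?Bool  ✓
    rec Y ‖ rec Y  ✓ (binder kept)
      !Unit ‖ !Unit  ✗ same direction on both sides — not dual

NO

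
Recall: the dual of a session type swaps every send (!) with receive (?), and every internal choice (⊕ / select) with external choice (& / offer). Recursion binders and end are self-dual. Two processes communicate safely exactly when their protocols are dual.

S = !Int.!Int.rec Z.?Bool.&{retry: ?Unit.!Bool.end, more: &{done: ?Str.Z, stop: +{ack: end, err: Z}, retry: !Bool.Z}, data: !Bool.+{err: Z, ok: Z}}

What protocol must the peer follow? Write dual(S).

!Int = ?Int
  !Int = ?Int
    rec Z = rec Z  (rec unchanged)
      ?Bool = !Bool
        &{retry,more,data} = +{retry,more,data}  (external→internal)
          case retry:
            ?Unit = !Unit
              !Bool = ?Bool
                end self-dual
          case more:
            &{done,stop,retry} = +{done,stop,retry}  (external→internal)
              case done:
                ?Str = !Str
                  Z self-dual
              case stop:
                +{ack,err} = &{ack,err}  (⊕→&)
                  case ack:
                    end self-dual
                  case err:
                    Z self-dual
              case retry:
                !Bool = ?Bool
                  Z self-dual
          case data:
            !Bool = ?Bool
              +{err,ok} = &{err,ok}  (⊕→&)
                case err:
                  Z self-dual
                case ok:
                  Z self-dual

?Int.?Int.rec Z.!Bool.+{retry: !Unit.?Bool.end, more: +{done: !Str.Z, stop: &{ack: end, err: Z}, retry: ?Bool.Z}, data: ?Bool.&{err: Z, ok: Z}}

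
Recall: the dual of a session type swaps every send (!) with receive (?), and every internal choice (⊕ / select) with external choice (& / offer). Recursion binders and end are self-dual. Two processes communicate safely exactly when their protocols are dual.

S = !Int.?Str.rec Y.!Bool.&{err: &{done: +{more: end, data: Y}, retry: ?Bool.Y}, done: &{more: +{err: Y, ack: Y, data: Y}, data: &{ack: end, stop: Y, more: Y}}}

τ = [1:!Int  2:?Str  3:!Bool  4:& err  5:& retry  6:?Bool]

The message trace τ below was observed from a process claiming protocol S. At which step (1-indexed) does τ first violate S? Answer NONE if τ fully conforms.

NONE

@1 !Int  ✓  state: ?Str.rec Y.…
@2 ?Str  ✓  state: rec Y.…
@3 !Bool  ✓  state: &{err: &{done: +{more: end, data: rec Y.…}, retry: ?Bool.rec Y.…}, done: &{more: +{err: rec Y.…, ack: rec Y.…, data: rec Y.…}, data: &{ack: end, stop: rec Y.…, more: rec Y.…}}}
@4 & err  ✓  state: &{done: +{more: end, data: rec Y.…}, retry: ?Bool.rec Y.…}
@5 & retry  ✓  state: ?Bool.rec Y.…
@6 ?Bool  ✓  state: rec Y.…
τ conforms to S (length 6)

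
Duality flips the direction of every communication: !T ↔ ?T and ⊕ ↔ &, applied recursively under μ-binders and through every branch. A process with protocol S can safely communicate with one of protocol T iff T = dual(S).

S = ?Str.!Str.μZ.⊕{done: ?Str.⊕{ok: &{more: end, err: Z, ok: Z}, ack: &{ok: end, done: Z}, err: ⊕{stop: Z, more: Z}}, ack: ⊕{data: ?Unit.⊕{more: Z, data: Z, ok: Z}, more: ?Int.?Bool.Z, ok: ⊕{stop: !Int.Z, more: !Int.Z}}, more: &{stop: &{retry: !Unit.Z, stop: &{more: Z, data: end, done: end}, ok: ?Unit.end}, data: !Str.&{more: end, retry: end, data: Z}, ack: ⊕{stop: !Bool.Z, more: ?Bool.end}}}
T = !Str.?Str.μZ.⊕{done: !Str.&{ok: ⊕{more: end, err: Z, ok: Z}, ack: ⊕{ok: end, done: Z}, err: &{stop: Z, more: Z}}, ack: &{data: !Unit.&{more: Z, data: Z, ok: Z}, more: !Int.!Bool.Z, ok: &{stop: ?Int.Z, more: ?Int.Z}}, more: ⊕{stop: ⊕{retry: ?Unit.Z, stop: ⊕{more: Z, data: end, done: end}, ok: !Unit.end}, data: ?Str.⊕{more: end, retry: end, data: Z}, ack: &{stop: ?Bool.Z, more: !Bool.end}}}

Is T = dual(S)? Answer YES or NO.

?Str | !Str  ✓
  !Str | ?Str  ✓
    μZ | μZ  ✓ (binder kept)
      ⊕{done,ack,more} | ⊕{done,ack,more}  ✗ choice polarity not flipped — not dual

NO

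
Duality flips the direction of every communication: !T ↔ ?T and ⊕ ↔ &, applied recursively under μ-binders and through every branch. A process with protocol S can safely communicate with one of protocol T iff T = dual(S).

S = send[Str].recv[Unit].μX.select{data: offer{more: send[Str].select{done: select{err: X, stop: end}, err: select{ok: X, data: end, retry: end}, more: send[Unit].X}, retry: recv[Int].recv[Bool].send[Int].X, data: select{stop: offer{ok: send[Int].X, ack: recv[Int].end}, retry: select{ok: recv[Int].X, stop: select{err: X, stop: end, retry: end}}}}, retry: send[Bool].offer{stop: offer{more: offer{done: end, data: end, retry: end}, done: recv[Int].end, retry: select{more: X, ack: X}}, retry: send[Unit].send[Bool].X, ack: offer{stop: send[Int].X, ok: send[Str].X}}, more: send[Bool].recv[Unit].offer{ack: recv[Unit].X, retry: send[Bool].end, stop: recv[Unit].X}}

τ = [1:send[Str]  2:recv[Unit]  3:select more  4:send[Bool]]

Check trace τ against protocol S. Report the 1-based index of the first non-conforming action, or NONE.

NONE

@1 send[Str]  ok  residual = recv[Unit].μX.…
@2 recv[Unit]  ok  residual = μX.…
@3 select more  ok  residual = send[Bool].recv[Unit].offer{ack: recv[Unit].μX.…, retry: send[Bool].end, stop: recv[Unit].μX.…}
@4 send[Bool]  ok  residual = recv[Unit].offer{ack: recv[Unit].μX.…, retry: send[Bool].end, stop: recv[Unit].μX.…}
trace exhausted — no violation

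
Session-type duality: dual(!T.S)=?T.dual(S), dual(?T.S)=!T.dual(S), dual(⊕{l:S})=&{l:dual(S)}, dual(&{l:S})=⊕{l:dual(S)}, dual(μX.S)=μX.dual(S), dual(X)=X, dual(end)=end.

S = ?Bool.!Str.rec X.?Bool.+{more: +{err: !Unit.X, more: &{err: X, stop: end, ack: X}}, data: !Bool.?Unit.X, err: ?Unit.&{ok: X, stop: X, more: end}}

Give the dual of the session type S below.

!Bool.?Str.rec X.!Bool.&{more: &{err: ?Unit.X, more: +{err: X, stop: end, ack: X}}, data: ?Bool.!Unit.X, err: !Unit.+{ok: X, stop: X, more: end}}

?Bool → !Bool
  !Str → ?Str
    rec X → rec X  (rec unchanged)
      ?Bool → !Bool
        +{more,data,err} → &{more,data,err}  (internal→external)
          case more:
            +{err,more} → &{err,more}  (internal→external)
              case err:
                !Unit → ?Unit
                  X ↦ X
              case more:
                &{err,stop,ack} → +{err,stop,ack}  (&→⊕)
                  case err:
                    X ↦ X
                  case stop:
                    end ↦ end
                  case ack:
                    X ↦ X
          case data:
            !Bool → ?Bool
              ?Unit → !Unit
                X ↦ X
          case err:
            ?Unit → !Unit
              &{ok,stop,more} → +{ok,stop,more}  (&→⊕)
                case ok:
                  X ↦ X
                case stop:
                  X ↦ X
                case more:
                  end ↦ end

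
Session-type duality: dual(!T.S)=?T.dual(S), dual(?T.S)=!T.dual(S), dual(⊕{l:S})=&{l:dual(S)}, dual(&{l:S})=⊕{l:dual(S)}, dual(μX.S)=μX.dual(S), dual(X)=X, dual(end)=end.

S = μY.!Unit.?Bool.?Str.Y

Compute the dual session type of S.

μY → μY  (rec unchanged)
  !Unit → ?Unit
    ?Bool → !Bool
      ?Str → !Str
        Y ↦ Y

μY.?Unit.!Bool.!Str.Y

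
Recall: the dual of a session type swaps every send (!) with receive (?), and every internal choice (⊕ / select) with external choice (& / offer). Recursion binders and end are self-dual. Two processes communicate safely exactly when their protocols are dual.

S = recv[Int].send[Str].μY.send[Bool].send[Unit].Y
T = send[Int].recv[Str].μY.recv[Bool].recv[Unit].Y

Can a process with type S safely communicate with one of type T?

YES

recv[Int] | send[Int]  match
  send[Str] | recv[Str]  match
    μY | μY  match (binder kept)
      send[Bool] | recv[Bool]  match
        send[Unit] | recv[Unit]  match
          Y | Y  match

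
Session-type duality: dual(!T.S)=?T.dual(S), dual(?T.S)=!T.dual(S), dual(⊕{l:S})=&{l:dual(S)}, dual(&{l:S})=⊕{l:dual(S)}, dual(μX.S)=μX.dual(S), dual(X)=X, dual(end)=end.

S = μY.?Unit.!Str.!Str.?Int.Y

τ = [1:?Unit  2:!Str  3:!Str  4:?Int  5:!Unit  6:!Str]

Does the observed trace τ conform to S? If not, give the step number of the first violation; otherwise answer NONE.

5

step 1: ?Unit  ✓  now at !Str.!Str.?Int.μY.…
step 2: !Str  ✓  now at !Str.?Int.μY.…
step 3: !Str  ✓  now at ?Int.μY.…
step 4: ?Int  ✓  now at μY.…
step 5: got !Unit, protocol expects ?Unit  ✗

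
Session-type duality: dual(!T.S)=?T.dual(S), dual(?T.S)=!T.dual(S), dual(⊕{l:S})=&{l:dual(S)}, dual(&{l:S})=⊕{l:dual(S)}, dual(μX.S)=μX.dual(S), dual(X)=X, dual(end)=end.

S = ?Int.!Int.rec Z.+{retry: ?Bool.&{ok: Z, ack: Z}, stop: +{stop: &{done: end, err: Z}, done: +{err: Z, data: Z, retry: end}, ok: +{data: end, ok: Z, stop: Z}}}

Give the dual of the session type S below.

!Int.?Int.rec Z.&{retry: !Bool.+{ok: Z, ack: Z}, stop: &{stop: +{done: end, err: Z}, done: &{err: Z, data: Z, retry: end}, ok: &{data: end, ok: Z, stop: Z}}}

?Int ↦ !Int
  !Int ↦ ?Int
    rec Z ↦ rec Z  (binder kept)
      +{retry,stop} ↦ &{retry,stop}  (⊕→&)
        [retry]
          ?Bool ↦ !Bool
            &{ok,ack} ↦ +{ok,ack}  (external→internal)
              [ok]
                Z self-dual
              [ack]
                Z self-dual
        [stop]
          +{stop,done,ok} ↦ &{stop,done,ok}  (⊕→&)
            [stop]
              &{done,err} ↦ +{done,err}  (external→internal)
                [done]
                  end self-dual
                [err]
                  Z self-dual
            [done]
              +{err,data,retry} ↦ &{err,data,retry}  (⊕→&)
                [err]
                  Z self-dual
                [data]
                  Z self-dual
                [retry]
                  end self-dual
            [ok]
              +{data,ok,stop} ↦ &{data,ok,stop}  (⊕→&)
                [data]
                  end self-dual
                [ok]
                  Z self-dual
                [stop]
                  Z self-dual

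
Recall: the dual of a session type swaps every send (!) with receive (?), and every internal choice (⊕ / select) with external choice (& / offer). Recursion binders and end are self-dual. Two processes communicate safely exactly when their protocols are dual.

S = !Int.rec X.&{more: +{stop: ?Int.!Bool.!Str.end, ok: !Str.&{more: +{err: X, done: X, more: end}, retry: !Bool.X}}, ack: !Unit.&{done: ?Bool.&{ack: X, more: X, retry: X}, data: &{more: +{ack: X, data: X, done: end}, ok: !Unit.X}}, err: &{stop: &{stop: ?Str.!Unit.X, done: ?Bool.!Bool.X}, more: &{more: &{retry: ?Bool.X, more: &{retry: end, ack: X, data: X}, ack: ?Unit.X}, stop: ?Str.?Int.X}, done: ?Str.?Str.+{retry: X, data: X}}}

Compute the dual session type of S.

?Int.rec X.+{more: &{stop: !Int.?Bool.?Str.end, ok: ?Str.+{more: &{err: X, done: X, more: end}, retry: ?Bool.X}}, ack: ?Unit.+{done: !Bool.+{ack: X, more: X, retry: X}, data: +{more: &{ack: X, data: X, done: end}, ok: ?Unit.X}}, err: +{stop: +{stop: !Str.?Unit.X, done: !Bool.?Bool.X}, more: +{more: +{retry: !Bool.X, more: +{retry: end, ack: X, data: X}, ack: !Unit.X}, stop: !Str.!Int.X}, done: !Str.!Str.&{retry: X, data: X}}}

!Int = ?Int
  rec X = rec X  (rec unchanged)
    &{more,ack,err} = +{more,ack,err}  (&→⊕)
      case more:
        +{stop,ok} = &{stop,ok}  (internal→external)
          case stop:
            ?Int = !Int
              !Bool = ?Bool
                !Str = ?Str
                  end self-dual
          case ok:
            !Str = ?Str
              &{more,retry} = +{more,retry}  (&→⊕)
                case more:
                  +{err,done,more} = &{err,done,more}  (internal→external)
                    case err:
                      X self-dual
                    case done:
                      X self-dual
                    case more:
                      end self-dual
                case retry:
                  !Bool = ?Bool
                    X self-dual
      case ack:
        !Unit = ?Unit
          &{done,data} = +{done,data}  (&→⊕)
            case done:
              ?Bool = !Bool
                &{ack,more,retry} = +{ack,more,retry}  (&→⊕)
                  case ack:
                    X self-dual
                  case more:
                    X self-dual
                  case retry:
                    X self-dual
            case data:
              &{more,ok} = +{more,ok}  (&→⊕)
                case more:
                  +{ack,data,done} = &{ack,data,done}  (internal→external)
                    case ack:
                      X self-dual
                    case data:
                      X self-dual
                    case done:
                      end self-dual
                case ok:
                  !Unit = ?Unit
                    X self-dual
      case err:
        &{stop,more,done} = +{stop,more,done}  (&→⊕)
          case stop:
            &{stop,done} = +{stop,done}  (&→⊕)
              case stop:
                ?Str = !Str
                  !Unit = ?Unit
                    X self-dual
              case done:
                ?Bool = !Bool
                  !Bool = ?Bool
                    X self-dual
          case more:
            &{more,stop} = +{more,stop}  (&→⊕)
              case more:
                &{retry,more,ack} = +{retry,more,ack}  (&→⊕)
                  case retry:
                    ?Bool = !Bool
                      X self-dual
                  case more:
                    &{retry,ack,data} = +{retry,ack,data}  (&→⊕)
                      case retry:
                        end self-dual
                      case ack:
                        X self-dual
                      case data:
                        X self-dual
                  case ack:
                    ?Unit = !Unit
                      X self-dual
              case stop:
                ?Str = !Str
                  ?Int = !Int
                    X self-dual
          case done:
            ?Str = !Str
              ?Str = !Str
                +{retry,data} = &{retry,data}  (internal→external)
                  case retry:
                    X self-dual
                  case data:
                    X self-dual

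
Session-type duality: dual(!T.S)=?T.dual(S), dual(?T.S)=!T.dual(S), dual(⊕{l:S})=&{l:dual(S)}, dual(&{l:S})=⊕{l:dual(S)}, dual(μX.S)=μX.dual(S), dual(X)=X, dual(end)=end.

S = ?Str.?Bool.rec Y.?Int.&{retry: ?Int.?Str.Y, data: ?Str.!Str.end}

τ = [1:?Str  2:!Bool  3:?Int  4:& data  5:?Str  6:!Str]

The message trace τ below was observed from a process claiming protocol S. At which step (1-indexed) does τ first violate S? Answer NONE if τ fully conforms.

step 1: ?Str  ok  now at ?Bool.rec Y.…
step 2: got !Bool, protocol expects ?Bool  ✗

2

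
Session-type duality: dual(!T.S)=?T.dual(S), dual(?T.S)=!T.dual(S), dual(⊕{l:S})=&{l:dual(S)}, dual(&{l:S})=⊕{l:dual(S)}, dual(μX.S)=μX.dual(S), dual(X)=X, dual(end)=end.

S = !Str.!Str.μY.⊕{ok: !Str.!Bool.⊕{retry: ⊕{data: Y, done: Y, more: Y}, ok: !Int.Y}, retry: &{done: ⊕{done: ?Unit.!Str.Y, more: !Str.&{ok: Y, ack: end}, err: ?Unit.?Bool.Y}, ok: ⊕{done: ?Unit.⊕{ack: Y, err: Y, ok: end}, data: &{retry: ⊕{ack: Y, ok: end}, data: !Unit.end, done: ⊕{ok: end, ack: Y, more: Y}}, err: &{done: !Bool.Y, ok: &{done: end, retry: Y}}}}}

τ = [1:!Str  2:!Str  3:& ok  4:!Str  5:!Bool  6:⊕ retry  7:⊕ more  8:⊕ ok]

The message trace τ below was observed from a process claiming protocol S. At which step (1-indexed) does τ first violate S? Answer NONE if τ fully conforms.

step 1: !Str  match  now at !Str.μY.…
step 2: !Str  match  now at μY.…
step 3: got & ok, protocol expects ⊕ ok or ⊕ retry  ✗

3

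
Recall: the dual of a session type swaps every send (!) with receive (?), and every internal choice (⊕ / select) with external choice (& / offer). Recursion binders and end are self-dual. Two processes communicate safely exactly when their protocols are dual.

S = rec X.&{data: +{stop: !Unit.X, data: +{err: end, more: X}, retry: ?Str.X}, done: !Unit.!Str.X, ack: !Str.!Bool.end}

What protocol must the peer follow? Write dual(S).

rec X.+{data: &{stop: ?Unit.X, data: &{err: end, more: X}, retry: !Str.X}, done: ?Unit.?Str.X, ack: ?Str.?Bool.end}

rec X ↦ rec X  (μ self-dual)
  &{data,done,ack} ↦ +{data,done,ack}  (offer→select)
    case data:
      +{stop,data,retry} ↦ &{stop,data,retry}  (select→offer)
        case stop:
          !Unit ↦ ?Unit
            X self-dual
        case data:
          +{err,more} ↦ &{err,more}  (select→offer)
            case err:
              end self-dual
            case more:
              X self-dual
        case retry:
          ?Str ↦ !Str
            X self-dual
    case done:
      !Unit ↦ ?Unit
        !Str ↦ ?Str
          X self-dual
    case ack:
      !Str ↦ ?Str
        !Bool ↦ ?Bool
          end self-dual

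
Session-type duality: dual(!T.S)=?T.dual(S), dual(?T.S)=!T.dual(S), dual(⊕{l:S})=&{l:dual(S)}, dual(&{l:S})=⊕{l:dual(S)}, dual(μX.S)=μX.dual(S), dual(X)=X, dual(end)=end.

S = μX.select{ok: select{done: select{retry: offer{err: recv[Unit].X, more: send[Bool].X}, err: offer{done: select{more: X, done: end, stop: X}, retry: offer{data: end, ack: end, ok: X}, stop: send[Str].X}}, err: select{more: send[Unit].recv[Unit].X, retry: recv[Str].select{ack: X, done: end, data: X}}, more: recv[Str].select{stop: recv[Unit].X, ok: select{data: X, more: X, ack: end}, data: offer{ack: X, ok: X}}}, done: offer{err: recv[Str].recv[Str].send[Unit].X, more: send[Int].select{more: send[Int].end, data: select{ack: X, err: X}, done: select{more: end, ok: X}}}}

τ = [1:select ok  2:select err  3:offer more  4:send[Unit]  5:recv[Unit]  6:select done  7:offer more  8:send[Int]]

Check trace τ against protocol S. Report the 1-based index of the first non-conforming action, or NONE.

3

step 1: select ok  ✓  residual = select{done: select{retry: offer{err: recv[Unit].μX.…, more: send[Bool].μX.…}, err: offer{done: select{more: μX.…, done: end, stop: μX.…}, retry: offer{data: end, ack: end, ok: μX.…}, stop: send[Str].μX.…}}, err: select{more: send[Unit].recv[Unit].μX.…, retry: recv[Str].select{ack: μX.…, done: end, data: μX.…}}, more: recv[Str].select{stop: recv[Unit].μX.…, ok: select{data: μX.…, more: μX.…, ack: end}, data: offer{ack: μX.…, ok: μX.…}}}
step 2: select err  ✓  residual = select{more: send[Unit].recv[Unit].μX.…, retry: recv[Str].select{ack: μX.…, done: end, data: μX.…}}
step 3: got offer more, protocol expects select more or select retry  ✗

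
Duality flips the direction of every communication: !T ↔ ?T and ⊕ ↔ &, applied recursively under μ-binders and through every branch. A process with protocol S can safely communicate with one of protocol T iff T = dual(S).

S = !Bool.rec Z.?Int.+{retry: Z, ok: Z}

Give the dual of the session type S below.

!Bool ↦ ?Bool
  rec Z ↦ rec Z  (μ self-dual)
    ?Int ↦ !Int
      +{retry,ok} ↦ &{retry,ok}  (internal→external)
        case retry:
          dual(Z) = Z
        case ok:
          dual(Z) = Z

?Bool.rec Z.!Int.&{retry: Z, ok: Z}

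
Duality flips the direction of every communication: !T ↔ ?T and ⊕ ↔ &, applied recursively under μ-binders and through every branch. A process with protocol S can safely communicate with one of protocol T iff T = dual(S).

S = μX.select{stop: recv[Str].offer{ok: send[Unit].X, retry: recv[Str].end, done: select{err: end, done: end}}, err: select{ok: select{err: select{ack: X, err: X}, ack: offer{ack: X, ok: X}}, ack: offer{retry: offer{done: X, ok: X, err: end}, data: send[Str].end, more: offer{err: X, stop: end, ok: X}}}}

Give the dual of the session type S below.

μX.offer{stop: send[Str].select{ok: recv[Unit].X, retry: send[Str].end, done: offer{err: end, done: end}}, err: offer{ok: offer{err: offer{ack: X, err: X}, ack: select{ack: X, ok: X}}, ack: select{retry: select{done: X, ok: X, err: end}, data: recv[Str].end, more: select{err: X, stop: end, ok: X}}}}

μX → μX  (binder kept)
  select{stop,err} → offer{stop,err}  (internal→external)
    case stop:
      recv[Str] → send[Str]
        offer{ok,retry,done} → select{ok,retry,done}  (external→internal)
          case ok:
            send[Unit] → recv[Unit]
              dual(X) = X
          case retry:
            recv[Str] → send[Str]
              dual(end) = end
          case done:
            select{err,done} → offer{err,done}  (internal→external)
              case err:
                dual(end) = end
              case done:
                dual(end) = end
    case err:
      select{ok,ack} → offer{ok,ack}  (internal→external)
        case ok:
          select{err,ack} → offer{err,ack}  (internal→external)
            case err:
              select{ack,err} → offer{ack,err}  (internal→external)
                case ack:
                  dual(X) = X
                case err:
                  dual(X) = X
            case ack:
              offer{ack,ok} → select{ack,ok}  (external→internal)
                case ack:
                  dual(X) = X
                case ok:
                  dual(X) = X
        case ack:
          offer{retry,data,more} → select{retry,data,more}  (external→internal)
            case retry:
              offer{done,ok,err} → select{done,ok,err}  (external→internal)
                case done:
                  dual(X) = X
                case ok:
                  dual(X) = X
                case err:
                  dual(end) = end
            case data:
              send[Str] → recv[Str]
                dual(end) = end
            case more:
              offer{err,stop,ok} → select{err,stop,ok}  (external→internal)
                case err:
                  dual(X) = X
                case stop:
                  dual(end) = end
                case ok:
                  dual(X) = X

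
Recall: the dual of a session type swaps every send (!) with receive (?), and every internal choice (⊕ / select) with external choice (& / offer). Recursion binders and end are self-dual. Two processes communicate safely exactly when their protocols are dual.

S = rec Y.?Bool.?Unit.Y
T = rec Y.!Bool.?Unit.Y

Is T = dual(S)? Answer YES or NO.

NO

rec Y vs rec Y  ok (μ self-dual)
  ?Bool vs !Bool  ok
    ?Unit vs ?Unit  ✗ same direction on both sides — not dual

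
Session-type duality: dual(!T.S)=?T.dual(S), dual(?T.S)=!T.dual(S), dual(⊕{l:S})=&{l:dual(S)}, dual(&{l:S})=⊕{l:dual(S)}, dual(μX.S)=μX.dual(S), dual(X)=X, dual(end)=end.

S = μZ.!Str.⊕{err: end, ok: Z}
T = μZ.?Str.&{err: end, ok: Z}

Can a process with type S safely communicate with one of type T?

μZ vs μZ  match (rec unchanged)
  !Str vs ?Str  match
    ⊕{err,ok} vs &{err,ok}  match same labels
      • err:
        end vs end  match
      • ok:
        Z vs Z  match

YES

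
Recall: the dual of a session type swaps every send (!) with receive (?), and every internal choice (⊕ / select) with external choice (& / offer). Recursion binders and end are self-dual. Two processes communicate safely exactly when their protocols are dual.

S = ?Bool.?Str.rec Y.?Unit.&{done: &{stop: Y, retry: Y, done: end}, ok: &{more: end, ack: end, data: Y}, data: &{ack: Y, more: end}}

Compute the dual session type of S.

!Bool.!Str.rec Y.!Unit.+{done: +{stop: Y, retry: Y, done: end}, ok: +{more: end, ack: end, data: Y}, data: +{ack: Y, more: end}}

?Bool → !Bool
  ?Str → !Str
    rec Y → rec Y  (binder kept)
      ?Unit → !Unit
        &{done,ok,data} → +{done,ok,data}  (external→internal)
          [done]
            &{stop,retry,done} → +{stop,retry,done}  (external→internal)
              [stop]
                Y self-dual
              [retry]
                Y self-dual
              [done]
                end self-dual
          [ok]
            &{more,ack,data} → +{more,ack,data}  (external→internal)
              [more]
                end self-dual
              [ack]
                end self-dual
              [data]
                Y self-dual
          [data]
            &{ack,more} → +{ack,more}  (external→internal)
              [ack]
                Y self-dual
              [more]
                end self-dual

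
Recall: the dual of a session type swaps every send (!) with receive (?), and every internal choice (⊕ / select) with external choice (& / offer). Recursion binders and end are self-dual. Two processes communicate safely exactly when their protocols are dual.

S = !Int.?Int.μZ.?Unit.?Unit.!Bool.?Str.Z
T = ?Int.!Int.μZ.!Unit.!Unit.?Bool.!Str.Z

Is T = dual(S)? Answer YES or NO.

YES

!Int | ?Int  ✓
  ?Int | !Int  ✓
    μZ | μZ  ✓ (rec unchanged)
      ?Unit | !Unit  ✓
        ?Unit | !Unit  ✓
          !Bool | ?Bool  ✓
            ?Str | !Str  ✓
              Z | Z  ✓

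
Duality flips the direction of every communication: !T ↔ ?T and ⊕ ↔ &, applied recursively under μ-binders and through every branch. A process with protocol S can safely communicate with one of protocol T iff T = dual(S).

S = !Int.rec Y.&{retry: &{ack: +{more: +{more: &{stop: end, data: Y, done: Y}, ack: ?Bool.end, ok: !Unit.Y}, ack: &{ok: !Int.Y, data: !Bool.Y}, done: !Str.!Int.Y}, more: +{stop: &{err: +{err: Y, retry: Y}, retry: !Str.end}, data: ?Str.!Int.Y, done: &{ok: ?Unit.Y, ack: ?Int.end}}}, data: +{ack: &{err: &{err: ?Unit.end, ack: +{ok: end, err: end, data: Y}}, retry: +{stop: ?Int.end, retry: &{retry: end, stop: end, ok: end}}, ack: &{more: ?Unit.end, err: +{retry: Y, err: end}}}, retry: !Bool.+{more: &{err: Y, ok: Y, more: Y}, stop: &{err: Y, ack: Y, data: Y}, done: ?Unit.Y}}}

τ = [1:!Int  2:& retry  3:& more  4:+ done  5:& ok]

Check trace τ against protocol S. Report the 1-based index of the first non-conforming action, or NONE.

@1 !Int  ✓  cont: rec Y.…
@2 & retry  ✓  cont: &{ack: +{more: +{more: &{stop: end, data: rec Y.…, done: rec Y.…}, ack: ?Bool.end, ok: !Unit.rec Y.…}, ack: &{ok: !Int.rec Y.…, data: !Bool.rec Y.…}, done: !Str.!Int.rec Y.…}, more: +{stop: &{err: +{err: rec Y.…, retry: rec Y.…}, retry: !Str.end}, data: ?Str.!Int.rec Y.…, done: &{ok: ?Unit.rec Y.…, ack: ?Int.end}}}
@3 & more  ✓  cont: +{stop: &{err: +{err: rec Y.…, retry: rec Y.…}, retry: !Str.end}, data: ?Str.!Int.rec Y.…, done: &{ok: ?Unit.rec Y.…, ack: ?Int.end}}
@4 + done  ✓  cont: &{ok: ?Unit.rec Y.…, ack: ?Int.end}
@5 & ok  ✓  cont: ?Unit.rec Y.…
all 5 steps conform

NONE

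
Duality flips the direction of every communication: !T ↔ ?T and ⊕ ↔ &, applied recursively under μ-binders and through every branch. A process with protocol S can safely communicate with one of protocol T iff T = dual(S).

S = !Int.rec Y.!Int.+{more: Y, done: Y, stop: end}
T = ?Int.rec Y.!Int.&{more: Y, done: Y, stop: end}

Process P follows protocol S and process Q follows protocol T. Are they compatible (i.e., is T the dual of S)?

!Int ‖ ?Int  ✓
  rec Y ‖ rec Y  ✓ (rec unchanged)
    !Int ‖ !Int  ✗ same direction on both sides — not dual

NO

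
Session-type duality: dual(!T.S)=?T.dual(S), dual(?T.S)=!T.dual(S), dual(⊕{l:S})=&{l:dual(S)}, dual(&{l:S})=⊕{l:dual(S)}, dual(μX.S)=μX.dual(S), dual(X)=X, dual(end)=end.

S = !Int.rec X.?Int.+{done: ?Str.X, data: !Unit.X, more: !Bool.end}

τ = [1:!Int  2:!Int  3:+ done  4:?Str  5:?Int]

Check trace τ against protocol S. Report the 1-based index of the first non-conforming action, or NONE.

step 1: !Int  ✓  residual = rec X.…
step 2: got !Int, protocol expects ?Int  ✗

2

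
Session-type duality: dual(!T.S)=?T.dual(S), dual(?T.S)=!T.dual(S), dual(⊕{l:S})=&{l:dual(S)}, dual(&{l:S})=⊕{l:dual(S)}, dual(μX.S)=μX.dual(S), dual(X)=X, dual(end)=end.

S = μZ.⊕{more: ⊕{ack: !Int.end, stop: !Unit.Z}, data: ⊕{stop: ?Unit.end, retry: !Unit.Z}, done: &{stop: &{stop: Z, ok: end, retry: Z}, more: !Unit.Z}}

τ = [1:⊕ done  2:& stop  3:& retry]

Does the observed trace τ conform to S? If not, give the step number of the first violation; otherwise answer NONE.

[1] ⊕ done  ✓  cont: &{stop: &{stop: μZ.…, ok: end, retry: μZ.…}, more: !Unit.μZ.…}
[2] & stop  ✓  cont: &{stop: μZ.…, ok: end, retry: μZ.…}
[3] & retry  ✓  cont: μZ.…
τ conforms to S (length 3)

NONE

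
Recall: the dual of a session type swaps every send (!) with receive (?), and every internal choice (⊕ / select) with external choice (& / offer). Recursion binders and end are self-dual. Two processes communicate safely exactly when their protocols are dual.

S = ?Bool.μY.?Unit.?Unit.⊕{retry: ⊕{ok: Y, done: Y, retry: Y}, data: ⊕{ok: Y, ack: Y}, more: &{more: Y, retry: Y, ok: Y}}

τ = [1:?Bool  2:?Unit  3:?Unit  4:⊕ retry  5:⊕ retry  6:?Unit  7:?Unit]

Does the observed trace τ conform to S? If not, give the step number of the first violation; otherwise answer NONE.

step 1: ?Bool  match  now at μY.…
step 2: ?Unit  match  now at ?Unit.⊕{retry: ⊕{ok: μY.…, done: μY.…, retry: μY.…}, data: ⊕{ok: μY.…, ack: μY.…}, more: &{more: μY.…, retry: μY.…, ok: μY.…}}
step 3: ?Unit  match  now at ⊕{retry: ⊕{ok: μY.…, done: μY.…, retry: μY.…}, data: ⊕{ok: μY.…, ack: μY.…}, more: &{more: μY.…, retry: μY.…, ok: μY.…}}
step 4: ⊕ retry  match  now at ⊕{ok: μY.…, done: μY.…, retry: μY.…}
step 5: ⊕ retry  match  now at μY.…
step 6: ?Unit  match  now at ?Unit.⊕{retry: ⊕{ok: μY.…, done: μY.…, retry: μY.…}, data: ⊕{ok: μY.…, ack: μY.…}, more: &{more: μY.…, retry: μY.…, ok: μY.…}}
step 7: ?Unit  match  now at ⊕{retry: ⊕{ok: μY.…, done: μY.…, retry: μY.…}, data: ⊕{ok: μY.…, ack: μY.…}, more: &{more: μY.…, retry: μY.…, ok: μY.…}}
τ conforms to S (length 7)

NONE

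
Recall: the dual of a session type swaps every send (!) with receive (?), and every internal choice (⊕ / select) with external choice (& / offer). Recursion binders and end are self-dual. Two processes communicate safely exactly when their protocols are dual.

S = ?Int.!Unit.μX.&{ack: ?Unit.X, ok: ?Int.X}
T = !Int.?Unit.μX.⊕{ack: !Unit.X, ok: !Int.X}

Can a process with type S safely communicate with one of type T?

?Int ‖ !Int  ok
  !Unit ‖ ?Unit  ok
    μX ‖ μX  ok (rec unchanged)
      &{ack,ok} ‖ ⊕{ack,ok}  ok label sets agree
        • ack:
          ?Unit ‖ !Unit  ok
            X ‖ X  ok
        • ok:
          ?Int ‖ !Int  ok
            X ‖ X  ok

YES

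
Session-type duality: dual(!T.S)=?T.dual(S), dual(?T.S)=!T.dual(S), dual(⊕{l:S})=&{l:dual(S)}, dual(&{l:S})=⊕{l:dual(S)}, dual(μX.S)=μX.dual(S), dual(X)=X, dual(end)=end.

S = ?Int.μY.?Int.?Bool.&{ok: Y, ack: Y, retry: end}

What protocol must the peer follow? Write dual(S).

!Int.μY.!Int.!Bool.⊕{ok: Y, ack: Y, retry: end}

?Int → !Int
  μY → μY  (μ self-dual)
    ?Int → !Int
      ?Bool → !Bool
        &{ok,ack,retry} → ⊕{ok,ack,retry}  (external→internal)
          case ok:
            Y ↦ Y
          case ack:
            Y ↦ Y
          case retry:
            end ↦ end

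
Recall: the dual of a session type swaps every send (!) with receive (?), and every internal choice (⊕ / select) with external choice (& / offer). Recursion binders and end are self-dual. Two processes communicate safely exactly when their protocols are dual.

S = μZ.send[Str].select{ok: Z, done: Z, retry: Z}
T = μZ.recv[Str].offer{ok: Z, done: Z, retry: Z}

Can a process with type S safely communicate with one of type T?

μZ vs μZ  ✓ (μ self-dual)
  send[Str] vs recv[Str]  ✓
    select{ok,done,retry} vs offer{ok,done,retry}  ✓ same labels
      case ok:
        Z vs Z  ✓
      case done:
        Z vs Z  ✓
      case retry:
        Z vs Z  ✓

YES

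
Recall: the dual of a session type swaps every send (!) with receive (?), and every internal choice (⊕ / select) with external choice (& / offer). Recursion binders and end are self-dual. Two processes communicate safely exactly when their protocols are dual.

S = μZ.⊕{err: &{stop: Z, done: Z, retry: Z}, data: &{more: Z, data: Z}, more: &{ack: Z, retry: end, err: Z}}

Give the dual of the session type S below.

μZ = μZ  (rec unchanged)
  ⊕{err,data,more} = &{err,data,more}  (select→offer)
    case err:
      &{stop,done,retry} = ⊕{stop,done,retry}  (offer→select)
        case stop:
          dual(Z) = Z
        case done:
          dual(Z) = Z
        case retry:
          dual(Z) = Z
    case data:
      &{more,data} = ⊕{more,data}  (offer→select)
        case more:
          dual(Z) = Z
        case data:
          dual(Z) = Z
    case more:
      &{ack,retry,err} = ⊕{ack,retry,err}  (offer→select)
        case ack:
          dual(Z) = Z
        case retry:
          dual(end) = end
        case err:
          dual(Z) = Z

μZ.&{err: ⊕{stop: Z, done: Z, retry: Z}, data: ⊕{more: Z, data: Z}, more: ⊕{ack: Z, retry: end, err: Z}}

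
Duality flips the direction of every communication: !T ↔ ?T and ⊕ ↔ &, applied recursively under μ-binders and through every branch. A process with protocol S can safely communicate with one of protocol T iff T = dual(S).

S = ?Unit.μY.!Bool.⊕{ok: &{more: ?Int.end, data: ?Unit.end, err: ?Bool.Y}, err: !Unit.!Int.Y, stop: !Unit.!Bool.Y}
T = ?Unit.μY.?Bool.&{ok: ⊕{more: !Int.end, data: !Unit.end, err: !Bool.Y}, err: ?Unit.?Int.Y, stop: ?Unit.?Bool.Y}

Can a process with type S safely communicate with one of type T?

?Unit ‖ ?Unit  ✗ same direction on both sides — not dual

NO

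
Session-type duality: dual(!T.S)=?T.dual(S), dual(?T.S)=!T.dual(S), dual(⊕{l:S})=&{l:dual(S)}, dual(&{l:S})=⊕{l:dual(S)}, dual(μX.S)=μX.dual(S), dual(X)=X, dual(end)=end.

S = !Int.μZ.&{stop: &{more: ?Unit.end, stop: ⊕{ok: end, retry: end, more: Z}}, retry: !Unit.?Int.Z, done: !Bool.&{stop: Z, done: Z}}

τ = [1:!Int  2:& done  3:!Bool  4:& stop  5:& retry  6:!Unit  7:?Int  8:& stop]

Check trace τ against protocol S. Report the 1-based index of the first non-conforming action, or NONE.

NONE

@1 !Int  ok  state: μZ.…
@2 & done  ok  state: !Bool.&{stop: μZ.…, done: μZ.…}
@3 !Bool  ok  state: &{stop: μZ.…, done: μZ.…}
@4 & stop  ok  state: μZ.…
@5 & retry  ok  state: !Unit.?Int.μZ.…
@6 !Unit  ok  state: ?Int.μZ.…
@7 ?Int  ok  state: μZ.…
@8 & stop  ok  state: &{more: ?Unit.end, stop: ⊕{ok: end, retry: end, more: μZ.…}}
τ conforms to S (length 8)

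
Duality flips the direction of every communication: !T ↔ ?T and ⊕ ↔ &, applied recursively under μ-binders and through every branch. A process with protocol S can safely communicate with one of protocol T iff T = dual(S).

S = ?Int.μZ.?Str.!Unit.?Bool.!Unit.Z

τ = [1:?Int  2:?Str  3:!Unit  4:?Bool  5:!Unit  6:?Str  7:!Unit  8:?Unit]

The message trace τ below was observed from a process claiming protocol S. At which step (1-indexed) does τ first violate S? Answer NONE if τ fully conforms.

@1 ?Int  ok  residual = μZ.…
@2 ?Str  ok  residual = !Unit.?Bool.!Unit.μZ.…
@3 !Unit  ok  residual = ?Bool.!Unit.μZ.…
@4 ?Bool  ok  residual = !Unit.μZ.…
@5 !Unit  ok  residual = μZ.…
@6 ?Str  ok  residual = !Unit.?Bool.!Unit.μZ.…
@7 !Unit  ok  residual = ?Bool.!Unit.μZ.…
@8 got ?Unit, protocol expects ?Bool  ✗

8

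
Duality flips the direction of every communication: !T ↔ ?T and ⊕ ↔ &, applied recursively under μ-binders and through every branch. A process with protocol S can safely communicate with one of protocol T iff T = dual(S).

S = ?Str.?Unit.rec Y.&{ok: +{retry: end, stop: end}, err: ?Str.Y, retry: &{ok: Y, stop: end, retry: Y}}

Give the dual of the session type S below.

?Str → !Str
  ?Unit → !Unit
    rec Y → rec Y  (rec unchanged)
      &{ok,err,retry} → +{ok,err,retry}  (external→internal)
        • ok:
          +{retry,stop} → &{retry,stop}  (select→offer)
            • retry:
              end self-dual
            • stop:
              end self-dual
        • err:
          ?Str → !Str
            Y self-dual
        • retry:
          &{ok,stop,retry} → +{ok,stop,retry}  (external→internal)
            • ok:
              Y self-dual
            • stop:
              end self-dual
            • retry:
              Y self-dual

!Str.!Unit.rec Y.+{ok: &{retry: end, stop: end}, err: !Str.Y, retry: +{ok: Y, stop: end, retry: Y}}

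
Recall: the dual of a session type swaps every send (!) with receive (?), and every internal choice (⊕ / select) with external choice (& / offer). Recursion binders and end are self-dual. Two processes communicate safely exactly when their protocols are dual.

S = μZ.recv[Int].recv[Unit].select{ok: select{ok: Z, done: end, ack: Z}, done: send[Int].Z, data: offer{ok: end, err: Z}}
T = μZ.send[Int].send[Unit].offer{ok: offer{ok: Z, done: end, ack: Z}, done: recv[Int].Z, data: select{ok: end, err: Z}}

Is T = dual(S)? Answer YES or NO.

YES

μZ vs μZ  ok (rec unchanged)
  recv[Int] vs send[Int]  ok
    recv[Unit] vs send[Unit]  ok
      select{ok,done,data} vs offer{ok,done,data}  ok labels match
        case ok:
          select{ok,done,ack} vs offer{ok,done,ack}  ok labels match
            case ok:
              Z vs Z  ok
            case done:
              end vs end  ok
            case ack:
              Z vs Z  ok
        case done:
          send[Int] vs recv[Int]  ok
            Z vs Z  ok
        case data:
          offer{ok,err} vs select{ok,err}  ok labels match
            case ok:
              end vs end  ok
            case err:
              Z vs Z  ok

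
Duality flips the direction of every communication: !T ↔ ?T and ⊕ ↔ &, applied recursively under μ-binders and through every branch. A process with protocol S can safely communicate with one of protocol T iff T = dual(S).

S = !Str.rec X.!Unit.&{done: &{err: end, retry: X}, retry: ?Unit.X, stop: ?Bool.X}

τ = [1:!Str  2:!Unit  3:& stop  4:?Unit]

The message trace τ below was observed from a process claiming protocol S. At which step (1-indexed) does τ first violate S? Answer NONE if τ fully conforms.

4

@1 !Str  ok  cont: rec X.…
@2 !Unit  ok  cont: &{done: &{err: end, retry: rec X.…}, retry: ?Unit.rec X.…, stop: ?Bool.rec X.…}
@3 & stop  ok  cont: ?Bool.rec X.…
@4 got ?Unit, protocol expects ?Bool  ✗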